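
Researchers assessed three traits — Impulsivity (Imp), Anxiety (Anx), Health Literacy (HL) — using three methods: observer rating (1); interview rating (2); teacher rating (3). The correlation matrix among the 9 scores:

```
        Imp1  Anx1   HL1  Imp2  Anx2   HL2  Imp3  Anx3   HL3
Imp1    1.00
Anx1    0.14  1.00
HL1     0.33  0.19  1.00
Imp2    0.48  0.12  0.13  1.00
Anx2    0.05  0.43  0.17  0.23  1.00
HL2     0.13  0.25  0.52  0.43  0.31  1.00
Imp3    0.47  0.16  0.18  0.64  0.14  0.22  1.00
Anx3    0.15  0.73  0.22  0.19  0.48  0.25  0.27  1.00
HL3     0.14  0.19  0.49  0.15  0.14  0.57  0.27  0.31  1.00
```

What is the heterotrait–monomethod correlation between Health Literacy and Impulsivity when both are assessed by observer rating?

0.33

Different traits, same method: r(HL1, Imp1) = 0.33.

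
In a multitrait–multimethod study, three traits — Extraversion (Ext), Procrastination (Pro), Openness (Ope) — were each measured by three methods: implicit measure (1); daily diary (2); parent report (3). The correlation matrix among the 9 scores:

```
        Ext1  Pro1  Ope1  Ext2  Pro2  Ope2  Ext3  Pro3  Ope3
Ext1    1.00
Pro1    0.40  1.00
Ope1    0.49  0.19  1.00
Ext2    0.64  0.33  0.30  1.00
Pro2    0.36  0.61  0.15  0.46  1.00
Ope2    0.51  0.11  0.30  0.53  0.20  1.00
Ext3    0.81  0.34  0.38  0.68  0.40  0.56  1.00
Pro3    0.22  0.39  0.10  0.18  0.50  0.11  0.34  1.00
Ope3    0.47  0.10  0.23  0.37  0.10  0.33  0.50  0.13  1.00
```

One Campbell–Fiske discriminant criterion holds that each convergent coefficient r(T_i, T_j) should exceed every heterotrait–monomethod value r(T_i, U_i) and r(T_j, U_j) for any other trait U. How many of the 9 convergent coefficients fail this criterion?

4

Convergent coefficients and their comparison sets:
Ext (methods 1·2): 0.64 vs {0.40, 0.46, 0.49, 0.53} → pass.
Ext (methods 1·3): 0.81 vs {0.40, 0.34, 0.49, 0.50} → pass.
Ext (methods 2·3): 0.68 vs {0.46, 0.34, 0.53, 0.50} → pass.
Pro (methods 1·2): 0.61 vs {0.40, 0.46, 0.19, 0.20} → pass.
Pro (methods 1·3): 0.39 vs {0.40, 0.34, 0.19, 0.13} → fail.
Pro (methods 2·3): 0.50 vs {0.46, 0.34, 0.20, 0.13} → pass.
Ope (methods 1·2): 0.30 vs {0.49, 0.53, 0.19, 0.20} → fail.
Ope (methods 1·3): 0.23 vs {0.49, 0.50, 0.19, 0.13} → fail.
Ope (methods 2·3): 0.33 vs {0.53, 0.50, 0.20, 0.13} → fail.
4 of 9 fail.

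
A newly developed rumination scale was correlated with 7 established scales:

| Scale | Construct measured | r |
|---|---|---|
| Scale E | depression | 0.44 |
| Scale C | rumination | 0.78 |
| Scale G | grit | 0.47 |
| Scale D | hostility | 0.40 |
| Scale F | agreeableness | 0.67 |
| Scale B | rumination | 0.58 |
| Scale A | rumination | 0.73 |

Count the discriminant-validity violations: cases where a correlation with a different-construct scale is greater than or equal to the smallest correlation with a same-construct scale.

1

Convergent (same construct = rumination): Scale C, Scale B, Scale A.
Smallest convergent = 0.58. Discriminant values: 0.44, 0.47, 0.40, 0.67; count ≥ 0.58 → 1.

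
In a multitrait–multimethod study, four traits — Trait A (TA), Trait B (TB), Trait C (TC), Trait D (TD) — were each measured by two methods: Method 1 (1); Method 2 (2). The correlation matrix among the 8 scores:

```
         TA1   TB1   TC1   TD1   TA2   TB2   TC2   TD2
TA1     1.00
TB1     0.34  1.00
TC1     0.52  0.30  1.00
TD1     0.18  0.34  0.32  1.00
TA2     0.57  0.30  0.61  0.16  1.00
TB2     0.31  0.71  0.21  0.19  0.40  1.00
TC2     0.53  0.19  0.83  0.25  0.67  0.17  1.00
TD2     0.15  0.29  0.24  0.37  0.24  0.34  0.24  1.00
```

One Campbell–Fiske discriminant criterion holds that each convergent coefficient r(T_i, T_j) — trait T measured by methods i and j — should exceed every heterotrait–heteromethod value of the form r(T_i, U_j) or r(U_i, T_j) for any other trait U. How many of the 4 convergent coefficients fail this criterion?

1

Checking each validity diagonal entry against its comparison values:
TA (methods 1·2): 0.57 vs {0.31, 0.30, 0.53, 0.61, 0.15, 0.16} → fail.
TB (methods 1·2): 0.71 vs {0.30, 0.31, 0.19, 0.21, 0.29, 0.19} → pass.
TC (methods 1·2): 0.83 vs {0.61, 0.53, 0.21, 0.19, 0.24, 0.25} → pass.
TD (methods 1·2): 0.37 vs {0.16, 0.15, 0.19, 0.29, 0.25, 0.24} → pass.
1 of 4 fail.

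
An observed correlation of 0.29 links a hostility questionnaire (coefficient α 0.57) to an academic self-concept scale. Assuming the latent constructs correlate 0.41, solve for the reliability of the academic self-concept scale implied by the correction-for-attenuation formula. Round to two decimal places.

0.88

r_true = r_obs / √(r_xx · r_yy) ⇒ 0.41 = 0.29 / √(0.57 · r_yy).
√(0.57 · r_yy) = 0.29 / 0.41 = 0.7073; 0.57 · r_yy = 0.5003; r_yy = 0.5003 / 0.57 ≈ 0.88.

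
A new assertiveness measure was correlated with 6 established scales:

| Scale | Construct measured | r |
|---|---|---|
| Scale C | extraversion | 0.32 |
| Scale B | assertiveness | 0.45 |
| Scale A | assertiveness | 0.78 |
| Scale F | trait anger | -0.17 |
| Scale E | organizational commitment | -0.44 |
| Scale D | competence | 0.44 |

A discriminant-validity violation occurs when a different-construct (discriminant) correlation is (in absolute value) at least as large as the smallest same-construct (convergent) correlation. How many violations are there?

0

Convergent (same construct = assertiveness): Scale B, Scale A.
Smallest convergent = 0.45. Discriminant |r|: 0.32, 0.17, 0.44, 0.44; count ≥ 0.45 → 0.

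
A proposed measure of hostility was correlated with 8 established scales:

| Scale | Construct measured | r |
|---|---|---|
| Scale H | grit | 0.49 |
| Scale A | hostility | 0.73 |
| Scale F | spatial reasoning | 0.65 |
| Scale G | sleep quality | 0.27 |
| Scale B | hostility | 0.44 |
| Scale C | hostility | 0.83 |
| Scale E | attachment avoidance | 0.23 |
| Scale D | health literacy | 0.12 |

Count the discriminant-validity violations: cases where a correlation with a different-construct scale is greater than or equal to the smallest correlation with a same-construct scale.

2

Convergent (same construct = hostility): Scale A, Scale B, Scale C.
Smallest convergent = 0.44. Discriminant values: 0.49, 0.65, 0.27, 0.23, 0.12; count ≥ 0.44 → 2.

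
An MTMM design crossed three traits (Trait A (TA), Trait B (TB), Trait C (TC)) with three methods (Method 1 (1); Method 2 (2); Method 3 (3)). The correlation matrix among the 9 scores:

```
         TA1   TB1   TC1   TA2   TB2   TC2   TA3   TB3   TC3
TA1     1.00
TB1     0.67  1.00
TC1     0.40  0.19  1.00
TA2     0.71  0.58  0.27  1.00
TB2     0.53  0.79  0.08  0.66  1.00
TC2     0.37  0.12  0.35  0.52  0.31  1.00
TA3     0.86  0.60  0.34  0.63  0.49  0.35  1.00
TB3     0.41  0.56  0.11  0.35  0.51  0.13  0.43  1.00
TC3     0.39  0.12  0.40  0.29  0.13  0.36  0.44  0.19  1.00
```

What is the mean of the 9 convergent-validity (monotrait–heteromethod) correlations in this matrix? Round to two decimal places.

Convergent values: 0.71, 0.86, 0.63, 0.79, 0.56, 0.51, 0.35, 0.40, 0.36; mean = 5.17/9 = 0.57.

0.57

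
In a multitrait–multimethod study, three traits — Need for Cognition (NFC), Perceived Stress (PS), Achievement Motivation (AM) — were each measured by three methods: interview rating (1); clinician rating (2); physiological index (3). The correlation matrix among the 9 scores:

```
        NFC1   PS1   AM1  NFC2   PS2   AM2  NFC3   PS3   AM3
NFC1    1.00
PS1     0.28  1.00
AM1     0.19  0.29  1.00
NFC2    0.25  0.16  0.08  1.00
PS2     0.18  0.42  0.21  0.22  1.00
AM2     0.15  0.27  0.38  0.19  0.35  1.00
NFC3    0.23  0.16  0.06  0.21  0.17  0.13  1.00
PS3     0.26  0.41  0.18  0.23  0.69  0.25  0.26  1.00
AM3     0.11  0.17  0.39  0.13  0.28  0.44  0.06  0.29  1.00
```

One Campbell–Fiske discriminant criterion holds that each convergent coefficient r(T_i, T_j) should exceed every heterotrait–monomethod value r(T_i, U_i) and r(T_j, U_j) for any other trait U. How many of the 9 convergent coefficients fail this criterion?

3

Convergent coefficients and their comparison sets:
NFC (methods 1·2): 0.25 vs {0.28, 0.22, 0.19, 0.19} → fail.
NFC (methods 1·3): 0.23 vs {0.28, 0.26, 0.19, 0.06} → fail.
NFC (methods 2·3): 0.21 vs {0.22, 0.26, 0.19, 0.06} → fail.
PS (methods 1·2): 0.42 vs {0.28, 0.22, 0.29, 0.35} → pass.
PS (methods 1·3): 0.41 vs {0.28, 0.26, 0.29, 0.29} → pass.
PS (methods 2·3): 0.69 vs {0.22, 0.26, 0.35, 0.29} → pass.
AM (methods 1·2): 0.38 vs {0.19, 0.19, 0.29, 0.35} → pass.
AM (methods 1·3): 0.39 vs {0.19, 0.06, 0.29, 0.29} → pass.
AM (methods 2·3): 0.44 vs {0.19, 0.06, 0.35, 0.29} → pass.
3 of 9 fail.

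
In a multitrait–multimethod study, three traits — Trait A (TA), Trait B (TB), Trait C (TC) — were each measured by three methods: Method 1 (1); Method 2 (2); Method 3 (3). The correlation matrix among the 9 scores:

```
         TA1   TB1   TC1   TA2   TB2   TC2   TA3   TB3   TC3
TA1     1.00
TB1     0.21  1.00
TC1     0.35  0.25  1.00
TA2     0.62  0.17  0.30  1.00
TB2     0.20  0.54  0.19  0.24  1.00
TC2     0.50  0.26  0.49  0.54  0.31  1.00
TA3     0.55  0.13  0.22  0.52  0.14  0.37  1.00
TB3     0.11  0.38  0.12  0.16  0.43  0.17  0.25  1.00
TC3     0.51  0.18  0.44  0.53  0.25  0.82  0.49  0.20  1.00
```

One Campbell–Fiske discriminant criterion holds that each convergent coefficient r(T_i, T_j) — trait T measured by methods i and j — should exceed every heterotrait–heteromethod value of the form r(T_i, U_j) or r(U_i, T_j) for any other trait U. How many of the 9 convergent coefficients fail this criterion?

3

Each convergent coefficient versus the relevant comparison correlations:
TA (methods 1·2): 0.62 vs {0.20, 0.17, 0.50, 0.30} → pass.
TA (methods 1·3): 0.55 vs {0.11, 0.13, 0.51, 0.22} → pass.
TA (methods 2·3): 0.52 vs {0.16, 0.14, 0.53, 0.37} → fail.
TB (methods 1·2): 0.54 vs {0.17, 0.20, 0.26, 0.19} → pass.
TB (methods 1·3): 0.38 vs {0.13, 0.11, 0.18, 0.12} → pass.
TB (methods 2·3): 0.43 vs {0.14, 0.16, 0.25, 0.17} → pass.
TC (methods 1·2): 0.49 vs {0.30, 0.50, 0.19, 0.26} → fail.
TC (methods 1·3): 0.44 vs {0.22, 0.51, 0.12, 0.18} → fail.
TC (methods 2·3): 0.82 vs {0.37, 0.53, 0.17, 0.25} → pass.
3 of 9 fail.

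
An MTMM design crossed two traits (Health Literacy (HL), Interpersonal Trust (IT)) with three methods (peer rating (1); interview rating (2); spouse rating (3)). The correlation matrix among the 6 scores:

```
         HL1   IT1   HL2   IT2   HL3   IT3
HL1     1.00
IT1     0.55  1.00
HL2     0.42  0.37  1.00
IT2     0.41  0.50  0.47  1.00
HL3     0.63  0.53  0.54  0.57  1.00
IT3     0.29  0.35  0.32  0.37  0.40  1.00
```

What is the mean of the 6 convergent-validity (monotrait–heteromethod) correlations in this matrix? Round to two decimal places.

Convergent values: 0.42, 0.63, 0.54, 0.50, 0.35, 0.37; mean = 2.81/6 = 0.47.

0.47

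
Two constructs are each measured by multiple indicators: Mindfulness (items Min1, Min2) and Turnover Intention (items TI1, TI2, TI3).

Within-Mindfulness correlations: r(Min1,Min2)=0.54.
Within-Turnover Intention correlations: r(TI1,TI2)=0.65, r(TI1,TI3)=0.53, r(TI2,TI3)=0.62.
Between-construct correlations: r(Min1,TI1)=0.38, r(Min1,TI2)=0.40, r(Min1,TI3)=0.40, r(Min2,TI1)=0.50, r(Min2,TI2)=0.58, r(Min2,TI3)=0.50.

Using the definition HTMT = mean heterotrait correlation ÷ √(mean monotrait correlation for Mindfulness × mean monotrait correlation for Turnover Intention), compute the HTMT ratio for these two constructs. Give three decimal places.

0.808

Mean between = 2.76/6 = 0.4600.
Mean within-Min = 0.54/1 = 0.5400; mean within-TI = 1.80/3 = 0.6000.
Geometric mean = √(0.5400 × 0.6000) = 0.5692.
HTMT = 0.4600 / 0.5692 = 0.808.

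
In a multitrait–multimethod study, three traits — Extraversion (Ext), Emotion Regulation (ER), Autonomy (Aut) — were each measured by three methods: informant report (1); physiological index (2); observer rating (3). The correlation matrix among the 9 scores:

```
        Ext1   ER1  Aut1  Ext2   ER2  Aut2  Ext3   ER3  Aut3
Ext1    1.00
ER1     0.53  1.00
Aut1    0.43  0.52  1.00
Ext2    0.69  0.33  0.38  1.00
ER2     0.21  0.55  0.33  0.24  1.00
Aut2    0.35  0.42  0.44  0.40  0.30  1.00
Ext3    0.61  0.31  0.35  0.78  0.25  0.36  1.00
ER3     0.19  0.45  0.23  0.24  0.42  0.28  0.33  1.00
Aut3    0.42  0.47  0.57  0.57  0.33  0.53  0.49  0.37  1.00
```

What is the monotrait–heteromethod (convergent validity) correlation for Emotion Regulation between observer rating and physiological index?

0.42

Same trait (ER), different methods: r(ER3, ER2) = 0.42.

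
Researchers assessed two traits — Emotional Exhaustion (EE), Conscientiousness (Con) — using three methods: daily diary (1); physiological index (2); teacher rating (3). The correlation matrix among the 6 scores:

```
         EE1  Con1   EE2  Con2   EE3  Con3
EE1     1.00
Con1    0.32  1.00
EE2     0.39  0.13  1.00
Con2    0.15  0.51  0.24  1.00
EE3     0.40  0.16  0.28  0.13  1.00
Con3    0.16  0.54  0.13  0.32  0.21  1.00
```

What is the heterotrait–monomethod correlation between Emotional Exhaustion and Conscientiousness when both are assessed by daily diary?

Different traits, same method: r(EE1, Con1) = 0.32.

0.32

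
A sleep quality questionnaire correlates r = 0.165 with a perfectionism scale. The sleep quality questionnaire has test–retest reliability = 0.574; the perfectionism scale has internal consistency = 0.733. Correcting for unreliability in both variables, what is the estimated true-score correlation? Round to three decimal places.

0.254

r_true = r_obs / √(r_xx · r_yy) = 0.165 / √(0.574 × 0.733) = 0.165 / √0.420742 = 0.165 / 0.6486 ≈ 0.254.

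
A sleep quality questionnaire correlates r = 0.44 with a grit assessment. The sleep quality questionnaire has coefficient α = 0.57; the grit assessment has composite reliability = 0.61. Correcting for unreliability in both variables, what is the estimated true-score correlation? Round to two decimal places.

r_true = r_obs / √(r_xx · r_yy) = 0.44 / √(0.57 × 0.61) = 0.44 / √0.3477 = 0.44 / 0.5897 ≈ 0.75.

0.75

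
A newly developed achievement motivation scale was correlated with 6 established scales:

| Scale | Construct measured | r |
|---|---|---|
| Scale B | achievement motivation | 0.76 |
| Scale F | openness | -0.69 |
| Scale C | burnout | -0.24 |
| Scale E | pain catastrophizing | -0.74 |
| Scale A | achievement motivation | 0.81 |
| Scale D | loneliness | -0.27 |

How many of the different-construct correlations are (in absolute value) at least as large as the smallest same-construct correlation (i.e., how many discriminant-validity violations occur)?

0

Convergent (same construct = achievement motivation): Scale B, Scale A.
Smallest convergent = 0.76. Discriminant |r|: 0.69, 0.24, 0.74, 0.27; count ≥ 0.76 → 0.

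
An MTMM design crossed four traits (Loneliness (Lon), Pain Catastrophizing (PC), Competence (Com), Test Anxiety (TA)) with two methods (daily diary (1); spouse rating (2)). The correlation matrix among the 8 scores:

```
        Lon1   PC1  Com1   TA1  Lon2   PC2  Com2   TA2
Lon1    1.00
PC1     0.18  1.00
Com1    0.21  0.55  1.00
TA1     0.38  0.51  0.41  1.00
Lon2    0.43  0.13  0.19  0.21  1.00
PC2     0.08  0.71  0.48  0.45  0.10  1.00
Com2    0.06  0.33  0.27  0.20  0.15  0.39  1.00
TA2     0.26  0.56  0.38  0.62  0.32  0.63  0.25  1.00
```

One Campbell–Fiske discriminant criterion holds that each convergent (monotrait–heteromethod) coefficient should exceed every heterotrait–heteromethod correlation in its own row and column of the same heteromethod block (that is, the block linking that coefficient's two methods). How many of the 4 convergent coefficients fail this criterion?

1

Checking each validity diagonal entry against its comparison values:
Lon (methods 1·2): 0.43 vs {0.08, 0.13, 0.06, 0.19, 0.26, 0.21} → pass.
PC (methods 1·2): 0.71 vs {0.13, 0.08, 0.33, 0.48, 0.56, 0.45} → pass.
Com (methods 1·2): 0.27 vs {0.19, 0.06, 0.48, 0.33, 0.38, 0.20} → fail.
TA (methods 1·2): 0.62 vs {0.21, 0.26, 0.45, 0.56, 0.20, 0.38} → pass.
1 of 4 fail.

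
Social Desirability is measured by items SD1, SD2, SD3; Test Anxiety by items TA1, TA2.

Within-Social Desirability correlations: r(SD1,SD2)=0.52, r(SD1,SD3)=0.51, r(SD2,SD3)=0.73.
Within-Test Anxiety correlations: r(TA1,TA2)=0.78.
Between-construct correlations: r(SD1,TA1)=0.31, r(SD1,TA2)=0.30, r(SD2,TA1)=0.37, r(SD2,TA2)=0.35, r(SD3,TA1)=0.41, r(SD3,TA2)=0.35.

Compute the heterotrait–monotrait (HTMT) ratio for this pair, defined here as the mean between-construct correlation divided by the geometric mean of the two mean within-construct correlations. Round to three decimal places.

0.515

Mean between = 2.09/6 = 0.3483.
Mean within-SD = 1.76/3 = 0.5867; mean within-TA = 0.78/1 = 0.7800.
Geometric mean = √(0.5867 × 0.7800) = 0.6765.
HTMT = 0.3483 / 0.6765 = 0.515.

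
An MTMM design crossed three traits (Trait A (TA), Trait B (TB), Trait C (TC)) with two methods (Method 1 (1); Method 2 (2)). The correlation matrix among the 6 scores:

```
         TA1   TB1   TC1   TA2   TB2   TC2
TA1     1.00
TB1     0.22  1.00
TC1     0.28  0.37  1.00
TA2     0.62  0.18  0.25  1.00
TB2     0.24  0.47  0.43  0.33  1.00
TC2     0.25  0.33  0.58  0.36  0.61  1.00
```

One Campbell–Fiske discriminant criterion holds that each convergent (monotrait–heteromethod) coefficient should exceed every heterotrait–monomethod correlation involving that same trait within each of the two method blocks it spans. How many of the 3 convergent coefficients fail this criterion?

2

Checking each validity diagonal entry against its comparison values:
TA (methods 1·2): 0.62 vs {0.22, 0.33, 0.28, 0.36} → pass.
TB (methods 1·2): 0.47 vs {0.22, 0.33, 0.37, 0.61} → fail.
TC (methods 1·2): 0.58 vs {0.28, 0.36, 0.37, 0.61} → fail.
2 of 3 fail.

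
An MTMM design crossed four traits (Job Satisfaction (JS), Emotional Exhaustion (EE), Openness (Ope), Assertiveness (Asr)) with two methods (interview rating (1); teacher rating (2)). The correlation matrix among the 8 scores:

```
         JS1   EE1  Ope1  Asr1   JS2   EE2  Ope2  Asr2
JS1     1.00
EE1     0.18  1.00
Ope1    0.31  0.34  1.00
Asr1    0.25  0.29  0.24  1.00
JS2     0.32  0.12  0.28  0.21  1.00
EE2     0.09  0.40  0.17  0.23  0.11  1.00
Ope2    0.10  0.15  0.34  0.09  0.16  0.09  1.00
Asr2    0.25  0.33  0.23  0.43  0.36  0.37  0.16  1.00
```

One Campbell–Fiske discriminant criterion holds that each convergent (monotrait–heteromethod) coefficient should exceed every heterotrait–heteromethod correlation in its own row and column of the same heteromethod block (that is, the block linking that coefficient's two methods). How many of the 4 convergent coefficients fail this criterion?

Checking each validity diagonal entry against its comparison values:
JS (methods 1·2): 0.32 vs {0.09, 0.12, 0.10, 0.28, 0.25, 0.21} → pass.
EE (methods 1·2): 0.40 vs {0.12, 0.09, 0.15, 0.17, 0.33, 0.23} → pass.
Ope (methods 1·2): 0.34 vs {0.28, 0.10, 0.17, 0.15, 0.23, 0.09} → pass.
Asr (methods 1·2): 0.43 vs {0.21, 0.25, 0.23, 0.33, 0.09, 0.23} → pass.
0 of 4 fail.

0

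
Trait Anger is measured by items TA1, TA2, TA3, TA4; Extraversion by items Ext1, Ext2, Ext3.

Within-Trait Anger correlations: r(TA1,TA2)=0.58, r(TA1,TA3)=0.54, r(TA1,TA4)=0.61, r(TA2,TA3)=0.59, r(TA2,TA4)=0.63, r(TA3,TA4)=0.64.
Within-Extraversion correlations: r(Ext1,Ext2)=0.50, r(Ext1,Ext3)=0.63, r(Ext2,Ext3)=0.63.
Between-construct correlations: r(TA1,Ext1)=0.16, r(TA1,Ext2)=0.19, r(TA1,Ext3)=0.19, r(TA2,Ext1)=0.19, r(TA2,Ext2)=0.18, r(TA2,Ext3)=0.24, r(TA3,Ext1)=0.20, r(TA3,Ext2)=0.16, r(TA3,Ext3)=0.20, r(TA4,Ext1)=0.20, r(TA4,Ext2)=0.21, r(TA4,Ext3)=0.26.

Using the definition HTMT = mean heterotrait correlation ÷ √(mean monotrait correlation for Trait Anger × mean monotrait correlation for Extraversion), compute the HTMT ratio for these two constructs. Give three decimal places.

0.335

Mean heterotrait r = 2.38/12 = 0.1983.
Mean within-TA = 3.59/6 = 0.5983; mean within-Ext = 1.76/3 = 0.5867.
Geometric mean = √(0.5983 × 0.5867) = 0.5925.
HTMT = 0.1983 / 0.5925 = 0.335.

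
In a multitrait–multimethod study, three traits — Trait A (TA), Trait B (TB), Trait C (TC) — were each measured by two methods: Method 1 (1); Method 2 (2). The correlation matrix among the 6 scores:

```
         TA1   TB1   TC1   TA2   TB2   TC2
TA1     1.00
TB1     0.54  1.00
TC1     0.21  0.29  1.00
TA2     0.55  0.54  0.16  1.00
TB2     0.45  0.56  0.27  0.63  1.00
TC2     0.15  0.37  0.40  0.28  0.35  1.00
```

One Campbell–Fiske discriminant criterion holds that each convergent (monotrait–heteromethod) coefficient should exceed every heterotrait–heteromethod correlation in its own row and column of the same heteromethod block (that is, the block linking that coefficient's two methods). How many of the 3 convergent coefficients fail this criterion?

0

Checking each validity diagonal entry against its comparison values:
TA (methods 1·2): 0.55 vs {0.45, 0.54, 0.15, 0.16} → pass.
TB (methods 1·2): 0.56 vs {0.54, 0.45, 0.37, 0.27} → pass.
TC (methods 1·2): 0.40 vs {0.16, 0.15, 0.27, 0.37} → pass.
0 of 3 fail.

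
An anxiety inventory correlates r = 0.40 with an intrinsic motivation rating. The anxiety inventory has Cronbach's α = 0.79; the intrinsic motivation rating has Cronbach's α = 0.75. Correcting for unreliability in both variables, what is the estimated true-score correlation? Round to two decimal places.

r_true = r_obs / √(r_xx · r_yy) = 0.40 / √(0.79 × 0.75) = 0.40 / √0.5925 = 0.40 / 0.7697 ≈ 0.52.

0.52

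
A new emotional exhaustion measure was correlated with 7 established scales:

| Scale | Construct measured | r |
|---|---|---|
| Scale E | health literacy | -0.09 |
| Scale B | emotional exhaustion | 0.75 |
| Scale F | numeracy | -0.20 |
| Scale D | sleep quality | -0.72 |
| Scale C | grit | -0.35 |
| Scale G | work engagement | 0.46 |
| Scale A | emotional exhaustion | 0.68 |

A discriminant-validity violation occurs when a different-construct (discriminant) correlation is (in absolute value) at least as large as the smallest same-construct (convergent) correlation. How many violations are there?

Convergent (same construct = emotional exhaustion): Scale B, Scale A.
Smallest convergent = 0.68. Discriminant |r|: 0.09, 0.20, 0.72, 0.35, 0.46; count ≥ 0.68 → 1.

1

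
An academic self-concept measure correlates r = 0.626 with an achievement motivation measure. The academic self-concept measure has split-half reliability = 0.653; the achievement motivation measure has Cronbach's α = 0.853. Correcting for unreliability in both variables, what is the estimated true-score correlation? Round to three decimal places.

0.839

r_true = r_obs / √(r_xx · r_yy) = 0.626 / √(0.653 × 0.853) = 0.626 / √0.557009 = 0.626 / 0.7463 ≈ 0.839.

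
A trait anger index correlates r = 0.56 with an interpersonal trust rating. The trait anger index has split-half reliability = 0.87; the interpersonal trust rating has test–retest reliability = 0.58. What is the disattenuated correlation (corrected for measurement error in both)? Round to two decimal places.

0.79

r_true = r_obs / √(r_xx · r_yy) = 0.56 / √(0.87 × 0.58) = 0.56 / √0.5046 = 0.56 / 0.7104 ≈ 0.79.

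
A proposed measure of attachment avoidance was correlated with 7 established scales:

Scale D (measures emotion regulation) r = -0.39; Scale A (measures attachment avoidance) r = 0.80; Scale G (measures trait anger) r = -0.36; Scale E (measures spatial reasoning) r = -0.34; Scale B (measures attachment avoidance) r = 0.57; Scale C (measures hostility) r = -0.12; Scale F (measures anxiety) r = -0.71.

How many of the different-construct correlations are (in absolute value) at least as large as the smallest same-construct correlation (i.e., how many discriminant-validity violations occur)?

Convergent (same construct = attachment avoidance): Scale A, Scale B.
Smallest convergent = 0.57. Discriminant |r|: 0.39, 0.36, 0.34, 0.12, 0.71; count ≥ 0.57 → 1.

1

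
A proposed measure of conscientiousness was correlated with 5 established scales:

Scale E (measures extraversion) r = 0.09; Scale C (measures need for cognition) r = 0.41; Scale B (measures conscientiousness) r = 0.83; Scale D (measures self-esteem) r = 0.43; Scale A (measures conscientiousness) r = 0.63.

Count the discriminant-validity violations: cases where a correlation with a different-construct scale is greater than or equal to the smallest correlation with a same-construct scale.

0

Convergent (same construct = conscientiousness): Scale B, Scale A.
Smallest convergent = 0.63. Discriminant values: 0.09, 0.41, 0.43; count ≥ 0.63 → 0.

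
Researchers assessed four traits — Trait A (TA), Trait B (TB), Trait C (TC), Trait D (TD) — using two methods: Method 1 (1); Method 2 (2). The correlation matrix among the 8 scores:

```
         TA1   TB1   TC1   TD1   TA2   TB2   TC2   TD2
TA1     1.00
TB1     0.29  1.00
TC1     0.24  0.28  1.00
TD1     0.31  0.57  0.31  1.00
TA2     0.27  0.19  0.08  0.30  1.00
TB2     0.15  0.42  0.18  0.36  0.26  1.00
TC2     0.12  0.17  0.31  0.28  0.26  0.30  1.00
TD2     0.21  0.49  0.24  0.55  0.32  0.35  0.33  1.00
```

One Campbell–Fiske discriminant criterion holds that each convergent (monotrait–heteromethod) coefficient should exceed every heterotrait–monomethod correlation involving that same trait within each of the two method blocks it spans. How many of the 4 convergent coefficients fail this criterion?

4

Checking each validity diagonal entry against its comparison values:
TA (methods 1·2): 0.27 vs {0.29, 0.26, 0.24, 0.26, 0.31, 0.32} → fail.
TB (methods 1·2): 0.42 vs {0.29, 0.26, 0.28, 0.30, 0.57, 0.35} → fail.
TC (methods 1·2): 0.31 vs {0.24, 0.26, 0.28, 0.30, 0.31, 0.33} → fail.
TD (methods 1·2): 0.55 vs {0.31, 0.32, 0.57, 0.35, 0.31, 0.33} → fail.
4 of 4 fail.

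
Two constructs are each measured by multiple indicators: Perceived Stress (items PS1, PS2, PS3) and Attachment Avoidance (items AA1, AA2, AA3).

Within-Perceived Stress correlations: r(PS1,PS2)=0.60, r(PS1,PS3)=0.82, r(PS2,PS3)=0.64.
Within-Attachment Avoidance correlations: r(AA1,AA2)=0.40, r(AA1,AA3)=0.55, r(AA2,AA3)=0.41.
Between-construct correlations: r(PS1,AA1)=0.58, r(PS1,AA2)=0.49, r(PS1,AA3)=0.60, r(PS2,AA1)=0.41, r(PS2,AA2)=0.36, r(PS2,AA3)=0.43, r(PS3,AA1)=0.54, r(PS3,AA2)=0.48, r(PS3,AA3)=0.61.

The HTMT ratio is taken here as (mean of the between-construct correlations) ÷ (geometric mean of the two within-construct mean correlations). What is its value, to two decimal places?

Mean between = 4.50/9 = 0.5000.
Mean within-PS = 2.06/3 = 0.6867; mean within-AA = 1.36/3 = 0.4533.
Geometric mean = √(0.6867 × 0.4533) = 0.5579.
HTMT = 0.5000 / 0.5579 = 0.90.

0.90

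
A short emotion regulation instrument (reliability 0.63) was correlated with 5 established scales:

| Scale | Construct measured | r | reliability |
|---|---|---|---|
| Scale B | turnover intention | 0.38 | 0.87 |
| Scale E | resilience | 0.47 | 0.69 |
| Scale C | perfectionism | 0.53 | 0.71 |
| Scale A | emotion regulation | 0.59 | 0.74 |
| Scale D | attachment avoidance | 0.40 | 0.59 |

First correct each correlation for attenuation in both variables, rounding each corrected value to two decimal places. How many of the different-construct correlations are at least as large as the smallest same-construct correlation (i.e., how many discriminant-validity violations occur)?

Disattenuated r (r / √(r_scale · r_new)):
  Scale B (disc): 0.38 / √(0.87·0.63) = 0.51
  Scale E (disc): 0.47 / √(0.69·0.63) = 0.71
  Scale C (disc): 0.53 / √(0.71·0.63) = 0.79
  Scale A (conv): 0.59 / √(0.74·0.63) = 0.86
  Scale D (disc): 0.40 / √(0.59·0.63) = 0.66
Smallest convergent = 0.86. Discriminant values: 0.51, 0.71, 0.79, 0.66; count ≥ 0.86 → 0.

0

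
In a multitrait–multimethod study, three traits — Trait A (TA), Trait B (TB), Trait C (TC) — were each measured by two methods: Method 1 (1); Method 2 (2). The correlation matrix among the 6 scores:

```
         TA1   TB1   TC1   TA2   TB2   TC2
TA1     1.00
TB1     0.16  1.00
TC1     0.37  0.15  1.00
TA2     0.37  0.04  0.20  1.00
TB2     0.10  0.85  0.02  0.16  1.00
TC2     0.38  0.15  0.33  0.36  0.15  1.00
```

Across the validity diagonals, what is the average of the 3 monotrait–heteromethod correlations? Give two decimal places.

Convergent values: 0.37, 0.85, 0.33; mean = 1.55/3 = 0.52.

0.52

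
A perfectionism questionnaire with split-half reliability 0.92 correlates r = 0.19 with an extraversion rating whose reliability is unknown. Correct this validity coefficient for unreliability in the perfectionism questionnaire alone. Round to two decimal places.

Single correction: r_c = r_obs / √r_xx = 0.19 / √0.92 = 0.19 / 0.9592 ≈ 0.20.

0.20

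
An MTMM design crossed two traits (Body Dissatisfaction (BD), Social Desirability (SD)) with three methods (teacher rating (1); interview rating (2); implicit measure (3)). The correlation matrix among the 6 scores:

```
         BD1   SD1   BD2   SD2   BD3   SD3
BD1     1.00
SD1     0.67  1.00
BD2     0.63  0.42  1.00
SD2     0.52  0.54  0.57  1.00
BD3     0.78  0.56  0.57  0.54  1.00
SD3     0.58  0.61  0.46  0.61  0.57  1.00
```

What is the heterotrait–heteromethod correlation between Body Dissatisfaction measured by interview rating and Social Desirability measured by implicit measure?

Different traits and methods: r(BD2, SD3) = 0.46.

0.46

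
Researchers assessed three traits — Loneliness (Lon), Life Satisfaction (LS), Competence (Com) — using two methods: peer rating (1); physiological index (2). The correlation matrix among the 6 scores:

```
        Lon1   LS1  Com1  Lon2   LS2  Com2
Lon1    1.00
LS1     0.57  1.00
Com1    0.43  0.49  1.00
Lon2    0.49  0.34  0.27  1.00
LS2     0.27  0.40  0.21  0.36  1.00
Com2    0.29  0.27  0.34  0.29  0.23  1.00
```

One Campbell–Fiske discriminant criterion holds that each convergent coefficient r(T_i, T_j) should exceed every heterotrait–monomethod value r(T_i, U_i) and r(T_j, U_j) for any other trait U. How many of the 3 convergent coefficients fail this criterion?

3

Checking each validity diagonal entry against its comparison values:
Lon (methods 1·2): 0.49 vs {0.57, 0.36, 0.43, 0.29} → fail.
LS (methods 1·2): 0.40 vs {0.57, 0.36, 0.49, 0.23} → fail.
Com (methods 1·2): 0.34 vs {0.43, 0.29, 0.49, 0.23} → fail.
3 of 3 fail.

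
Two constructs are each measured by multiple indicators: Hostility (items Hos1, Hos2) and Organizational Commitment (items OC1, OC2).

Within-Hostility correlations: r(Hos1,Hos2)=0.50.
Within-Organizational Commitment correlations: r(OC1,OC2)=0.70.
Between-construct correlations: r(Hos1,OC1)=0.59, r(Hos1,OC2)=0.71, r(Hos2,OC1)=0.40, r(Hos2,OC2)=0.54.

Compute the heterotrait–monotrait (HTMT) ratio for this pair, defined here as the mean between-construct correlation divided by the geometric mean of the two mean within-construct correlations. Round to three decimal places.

Mean between = 2.24/4 = 0.5600.
Mean within-Hos = 0.50/1 = 0.5000; mean within-OC = 0.70/1 = 0.7000.
Geometric mean = √(0.5000 × 0.7000) = 0.5916.
HTMT = 0.5600 / 0.5916 = 0.947.

0.947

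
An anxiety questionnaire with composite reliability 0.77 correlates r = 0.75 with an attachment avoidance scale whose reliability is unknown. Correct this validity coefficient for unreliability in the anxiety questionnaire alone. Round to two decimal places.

Single correction: r_c = r_obs / √r_xx = 0.75 / √0.77 = 0.75 / 0.8775 ≈ 0.85.

0.85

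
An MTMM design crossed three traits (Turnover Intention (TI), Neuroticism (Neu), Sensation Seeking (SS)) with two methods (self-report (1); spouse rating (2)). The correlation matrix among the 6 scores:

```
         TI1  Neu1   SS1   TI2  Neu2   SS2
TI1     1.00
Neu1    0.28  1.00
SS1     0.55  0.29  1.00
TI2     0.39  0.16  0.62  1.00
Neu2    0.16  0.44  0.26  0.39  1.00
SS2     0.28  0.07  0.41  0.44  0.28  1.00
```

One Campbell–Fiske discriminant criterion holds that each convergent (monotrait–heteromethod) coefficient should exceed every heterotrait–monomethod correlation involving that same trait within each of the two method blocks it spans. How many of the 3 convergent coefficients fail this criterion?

Each convergent coefficient versus the relevant comparison correlations:
TI (methods 1·2): 0.39 vs {0.28, 0.39, 0.55, 0.44} → fail.
Neu (methods 1·2): 0.44 vs {0.28, 0.39, 0.29, 0.28} → pass.
SS (methods 1·2): 0.41 vs {0.55, 0.44, 0.29, 0.28} → fail.
2 of 3 fail.

2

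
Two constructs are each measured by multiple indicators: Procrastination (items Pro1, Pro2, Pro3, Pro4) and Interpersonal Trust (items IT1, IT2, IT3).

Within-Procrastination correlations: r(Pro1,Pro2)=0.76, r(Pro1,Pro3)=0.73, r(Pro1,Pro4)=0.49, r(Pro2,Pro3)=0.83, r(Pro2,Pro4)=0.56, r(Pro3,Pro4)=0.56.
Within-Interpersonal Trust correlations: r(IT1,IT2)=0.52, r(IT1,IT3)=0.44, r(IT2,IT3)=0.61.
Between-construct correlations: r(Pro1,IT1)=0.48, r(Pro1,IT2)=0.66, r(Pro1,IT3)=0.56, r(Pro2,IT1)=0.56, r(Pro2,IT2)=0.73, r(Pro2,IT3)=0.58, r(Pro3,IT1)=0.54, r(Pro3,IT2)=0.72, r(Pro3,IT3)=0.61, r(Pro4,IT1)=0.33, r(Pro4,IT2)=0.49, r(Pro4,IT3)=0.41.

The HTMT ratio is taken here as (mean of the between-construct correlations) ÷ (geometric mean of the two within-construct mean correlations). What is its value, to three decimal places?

Mean between = 6.67/12 = 0.5558.
Mean within-Pro = 3.93/6 = 0.6550; mean within-IT = 1.57/3 = 0.5233.
Geometric mean = √(0.6550 × 0.5233) = 0.5855.
HTMT = 0.5558 / 0.5855 = 0.949.

0.949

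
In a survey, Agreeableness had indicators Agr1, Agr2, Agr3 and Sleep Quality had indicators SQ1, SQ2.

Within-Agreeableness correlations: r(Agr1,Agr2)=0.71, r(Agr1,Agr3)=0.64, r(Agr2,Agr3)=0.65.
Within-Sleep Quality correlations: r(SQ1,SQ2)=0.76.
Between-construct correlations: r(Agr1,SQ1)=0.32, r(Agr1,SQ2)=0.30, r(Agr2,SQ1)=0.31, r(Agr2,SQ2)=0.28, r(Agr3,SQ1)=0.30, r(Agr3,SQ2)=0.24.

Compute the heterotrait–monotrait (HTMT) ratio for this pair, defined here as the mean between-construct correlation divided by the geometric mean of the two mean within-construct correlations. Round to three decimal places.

0.410

Between-construct mean = 1.75/6 = 0.2917.
Mean within-Agr = 2.00/3 = 0.6667; mean within-SQ = 0.76/1 = 0.7600.
Geometric mean = √(0.6667 × 0.7600) = 0.7118.
HTMT = 0.2917 / 0.7118 = 0.410.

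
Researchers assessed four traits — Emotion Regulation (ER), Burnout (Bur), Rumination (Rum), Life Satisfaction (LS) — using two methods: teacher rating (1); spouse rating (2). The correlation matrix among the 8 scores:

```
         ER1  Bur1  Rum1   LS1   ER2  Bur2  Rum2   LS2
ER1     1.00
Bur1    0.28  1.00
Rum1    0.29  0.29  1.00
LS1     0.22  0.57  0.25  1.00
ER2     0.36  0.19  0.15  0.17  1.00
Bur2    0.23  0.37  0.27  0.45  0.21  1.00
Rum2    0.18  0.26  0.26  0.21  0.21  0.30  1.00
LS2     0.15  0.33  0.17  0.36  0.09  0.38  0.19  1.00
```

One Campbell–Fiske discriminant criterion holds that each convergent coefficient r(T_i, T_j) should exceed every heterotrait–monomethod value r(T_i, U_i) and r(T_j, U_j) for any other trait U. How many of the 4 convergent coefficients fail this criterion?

3

Checking each validity diagonal entry against its comparison values:
ER (methods 1·2): 0.36 vs {0.28, 0.21, 0.29, 0.21, 0.22, 0.09} → pass.
Bur (methods 1·2): 0.37 vs {0.28, 0.21, 0.29, 0.30, 0.57, 0.38} → fail.
Rum (methods 1·2): 0.26 vs {0.29, 0.21, 0.29, 0.30, 0.25, 0.19} → fail.
LS (methods 1·2): 0.36 vs {0.22, 0.09, 0.57, 0.38, 0.25, 0.19} → fail.
3 of 4 fail.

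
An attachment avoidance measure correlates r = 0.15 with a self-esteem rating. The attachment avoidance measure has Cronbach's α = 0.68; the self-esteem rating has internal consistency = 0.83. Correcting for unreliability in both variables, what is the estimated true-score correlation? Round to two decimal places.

0.20

r_true = r_obs / √(r_xx · r_yy) = 0.15 / √(0.68 × 0.83) = 0.15 / √0.5644 = 0.15 / 0.7513 ≈ 0.20.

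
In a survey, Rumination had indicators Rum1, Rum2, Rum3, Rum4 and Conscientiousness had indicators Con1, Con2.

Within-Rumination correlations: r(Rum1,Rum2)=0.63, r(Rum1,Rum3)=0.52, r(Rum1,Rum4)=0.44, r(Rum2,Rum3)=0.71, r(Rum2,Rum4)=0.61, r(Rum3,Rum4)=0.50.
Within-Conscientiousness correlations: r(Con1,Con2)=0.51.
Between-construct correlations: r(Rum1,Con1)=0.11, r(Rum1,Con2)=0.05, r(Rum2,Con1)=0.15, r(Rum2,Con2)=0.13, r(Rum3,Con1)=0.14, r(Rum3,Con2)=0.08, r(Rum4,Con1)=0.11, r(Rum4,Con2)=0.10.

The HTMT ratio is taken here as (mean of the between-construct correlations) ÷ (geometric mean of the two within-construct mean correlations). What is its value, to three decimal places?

0.202

Mean between = 0.87/8 = 0.1088.
Mean within-Rum = 3.41/6 = 0.5683; mean within-Con = 0.51/1 = 0.5100.
Geometric mean = √(0.5683 × 0.5100) = 0.5384.
HTMT = 0.1088 / 0.5384 = 0.202.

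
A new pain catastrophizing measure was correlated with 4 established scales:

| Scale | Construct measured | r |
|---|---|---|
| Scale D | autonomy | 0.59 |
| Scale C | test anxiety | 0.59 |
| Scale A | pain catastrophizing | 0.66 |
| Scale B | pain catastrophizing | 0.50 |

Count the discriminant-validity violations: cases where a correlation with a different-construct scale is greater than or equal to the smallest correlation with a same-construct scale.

2

Convergent (same construct = pain catastrophizing): Scale A, Scale B.
Smallest convergent = 0.50. Discriminant values: 0.59, 0.59; count ≥ 0.50 → 2.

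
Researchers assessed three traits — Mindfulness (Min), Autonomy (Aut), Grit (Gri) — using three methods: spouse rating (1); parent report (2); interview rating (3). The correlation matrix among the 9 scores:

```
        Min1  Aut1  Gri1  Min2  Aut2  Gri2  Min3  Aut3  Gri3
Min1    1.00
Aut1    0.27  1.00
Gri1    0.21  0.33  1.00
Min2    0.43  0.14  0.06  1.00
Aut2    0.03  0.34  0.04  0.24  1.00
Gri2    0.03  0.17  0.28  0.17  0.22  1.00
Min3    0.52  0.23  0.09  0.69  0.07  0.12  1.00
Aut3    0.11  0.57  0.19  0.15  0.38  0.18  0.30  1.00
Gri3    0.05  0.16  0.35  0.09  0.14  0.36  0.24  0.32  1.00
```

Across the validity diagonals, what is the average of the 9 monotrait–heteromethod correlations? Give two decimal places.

0.44

Convergent values: 0.43, 0.52, 0.69, 0.34, 0.57, 0.38, 0.28, 0.35, 0.36; mean = 3.92/9 = 0.44.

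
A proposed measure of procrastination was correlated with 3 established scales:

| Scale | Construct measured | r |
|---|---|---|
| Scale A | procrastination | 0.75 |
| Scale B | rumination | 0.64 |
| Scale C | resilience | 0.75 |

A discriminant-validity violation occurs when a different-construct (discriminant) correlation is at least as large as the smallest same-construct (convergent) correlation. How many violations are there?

1

Convergent (same construct = procrastination): Scale A.
Smallest convergent = 0.75. Discriminant values: 0.64, 0.75; count ≥ 0.75 → 1.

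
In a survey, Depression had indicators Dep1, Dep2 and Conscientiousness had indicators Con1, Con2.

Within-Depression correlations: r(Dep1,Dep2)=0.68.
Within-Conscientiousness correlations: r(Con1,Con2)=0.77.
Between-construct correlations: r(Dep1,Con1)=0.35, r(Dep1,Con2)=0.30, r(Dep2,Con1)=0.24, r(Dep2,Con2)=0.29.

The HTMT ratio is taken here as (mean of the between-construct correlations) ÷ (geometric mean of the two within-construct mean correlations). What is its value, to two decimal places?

Mean between = 1.18/4 = 0.2950.
Mean within-Dep = 0.68/1 = 0.6800; mean within-Con = 0.77/1 = 0.7700.
Geometric mean = √(0.6800 × 0.7700) = 0.7236.
HTMT = 0.2950 / 0.7236 = 0.41.

0.41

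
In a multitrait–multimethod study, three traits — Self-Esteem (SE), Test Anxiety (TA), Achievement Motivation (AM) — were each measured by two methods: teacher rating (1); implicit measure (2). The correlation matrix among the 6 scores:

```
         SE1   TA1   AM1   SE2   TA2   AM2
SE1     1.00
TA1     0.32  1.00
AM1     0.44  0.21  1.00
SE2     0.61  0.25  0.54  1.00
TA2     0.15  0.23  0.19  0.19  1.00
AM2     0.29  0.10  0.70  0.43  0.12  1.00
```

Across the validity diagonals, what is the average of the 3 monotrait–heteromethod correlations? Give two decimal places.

0.51

Convergent values: 0.61, 0.23, 0.70; mean = 1.54/3 = 0.51.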